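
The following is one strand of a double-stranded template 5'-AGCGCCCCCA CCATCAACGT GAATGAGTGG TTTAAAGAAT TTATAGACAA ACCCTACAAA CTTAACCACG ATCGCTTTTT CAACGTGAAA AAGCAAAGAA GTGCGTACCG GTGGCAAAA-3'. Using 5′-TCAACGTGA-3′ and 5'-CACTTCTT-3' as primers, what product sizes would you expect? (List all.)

90 bp, 24 bp

The forward primer TCAACGTGA matches the top strand at positions 14–22, 80–88.
The reverse primer's reverse complement is AAGAAGTG, matching at positions 96–103.
Each forward site pairs with the reverse site to give a product ending at position 103: sizes 90, 24 bp.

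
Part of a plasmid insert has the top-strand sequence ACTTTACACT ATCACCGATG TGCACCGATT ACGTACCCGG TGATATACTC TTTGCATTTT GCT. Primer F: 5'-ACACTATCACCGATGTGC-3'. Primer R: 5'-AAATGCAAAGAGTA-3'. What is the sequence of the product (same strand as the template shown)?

5'-ACACTATCACCGATGTGCACCGATTACGTACCCGGTGATATACTCTTTGCATTT-3'

The forward primer matches the template at positions 6–23.
Reverse complement of the reverse primer: TACTCTTTGCATTT. This occurs on the top strand at positions 46–59.
The product is the template from position 6 through 59 (54 bp).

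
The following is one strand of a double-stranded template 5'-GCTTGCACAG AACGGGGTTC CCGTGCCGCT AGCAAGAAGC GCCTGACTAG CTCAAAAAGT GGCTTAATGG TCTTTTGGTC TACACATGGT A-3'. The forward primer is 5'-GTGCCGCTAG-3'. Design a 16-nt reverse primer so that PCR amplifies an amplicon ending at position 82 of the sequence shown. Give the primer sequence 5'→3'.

5'-TAGACCAAAAGACCAT-3'

The forward primer binds at positions 23–32; the product's 3' end on the top strand is position 82.
The reverse primer anneals to the top strand over positions 67–82, i.e. to ATGGTCTTTTGGTCTA.
Its sequence written 5'→3' is the reverse complement: TAGACCAAAAGACCAT.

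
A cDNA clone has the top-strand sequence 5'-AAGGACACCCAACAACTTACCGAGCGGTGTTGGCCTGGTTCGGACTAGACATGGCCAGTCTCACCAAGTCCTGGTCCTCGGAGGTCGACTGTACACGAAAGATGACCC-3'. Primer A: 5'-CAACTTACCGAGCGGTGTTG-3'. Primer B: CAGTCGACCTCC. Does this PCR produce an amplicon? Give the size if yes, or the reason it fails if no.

Yes — a 79 bp product.

Primer A (CAACTTACCGAGCGGTGTTG) matches the top strand at positions 13–32; it acts as a forward primer.
Primer B's reverse complement is GGAGGTCGACTG, matching the top strand at positions 80–91; it acts as a reverse primer.
The 3' ends face each other across positions 13–91, giving a 79 bp product.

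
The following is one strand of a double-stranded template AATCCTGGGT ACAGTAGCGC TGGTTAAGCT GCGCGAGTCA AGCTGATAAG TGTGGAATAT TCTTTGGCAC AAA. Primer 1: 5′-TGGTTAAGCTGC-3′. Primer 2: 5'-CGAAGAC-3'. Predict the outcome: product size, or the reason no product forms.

No product — primer 2 has no binding site in the template.

Primer 2 (CGAAGAC) does not match the top strand, and its reverse complement GTCTTCG does not match either.
With no annealing site for primer 2, no amplification occurs.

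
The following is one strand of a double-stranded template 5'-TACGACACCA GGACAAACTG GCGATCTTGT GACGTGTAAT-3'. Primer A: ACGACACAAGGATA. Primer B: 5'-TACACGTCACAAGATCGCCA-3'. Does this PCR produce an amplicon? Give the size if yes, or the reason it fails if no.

Primer A (ACGACACAAGGATA) does not match the top strand, and its reverse complement TATCCTTGTGTCGT does not match either.
With no annealing site for primer A, no amplification occurs.

No product — primer A has no binding site in the template.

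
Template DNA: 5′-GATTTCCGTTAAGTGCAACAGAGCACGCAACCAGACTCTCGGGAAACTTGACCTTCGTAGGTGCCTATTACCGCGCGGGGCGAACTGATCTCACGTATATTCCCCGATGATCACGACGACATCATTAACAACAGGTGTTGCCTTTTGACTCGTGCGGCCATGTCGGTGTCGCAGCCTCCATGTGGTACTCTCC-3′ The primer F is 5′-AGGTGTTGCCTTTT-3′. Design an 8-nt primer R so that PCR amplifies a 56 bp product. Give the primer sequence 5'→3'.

5'-GTACCACA-3'

The forward primer binds at positions 133–146, so a 56 bp product ends at position 133 + 56 − 1 = 188.
The reverse primer anneals to the top strand over positions 181–188, i.e. to TGTGGTAC.
Its sequence written 5'→3' is the reverse complement: GTACCACA.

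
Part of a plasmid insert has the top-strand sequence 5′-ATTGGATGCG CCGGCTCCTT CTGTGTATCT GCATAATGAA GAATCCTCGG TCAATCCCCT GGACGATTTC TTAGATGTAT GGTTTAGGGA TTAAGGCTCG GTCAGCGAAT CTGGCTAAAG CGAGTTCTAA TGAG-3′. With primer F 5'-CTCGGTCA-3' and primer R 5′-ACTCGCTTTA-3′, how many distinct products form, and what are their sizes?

The forward primer CTCGGTCA matches the top strand at positions 46–53, 97–104.
The reverse primer's reverse complement is TAAAGCGAGT, matching at positions 116–125.
Each forward site pairs with the reverse site to give a product ending at position 125: sizes 80, 29 bp.

Two products: 80 bp, 29 bp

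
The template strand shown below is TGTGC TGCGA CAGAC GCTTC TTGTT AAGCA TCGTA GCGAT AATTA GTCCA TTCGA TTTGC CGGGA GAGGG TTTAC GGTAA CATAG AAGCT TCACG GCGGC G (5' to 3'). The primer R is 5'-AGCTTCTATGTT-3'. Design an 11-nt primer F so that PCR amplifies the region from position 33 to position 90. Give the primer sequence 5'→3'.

The reverse primer's reverse complement AACATAGAAGCT matches the template at positions 79–90; the product starts at position 33.
The forward primer is identical to the top strand over positions 33–43: GTAGCGATAAT.

5'-GTAGCGATAAT-3'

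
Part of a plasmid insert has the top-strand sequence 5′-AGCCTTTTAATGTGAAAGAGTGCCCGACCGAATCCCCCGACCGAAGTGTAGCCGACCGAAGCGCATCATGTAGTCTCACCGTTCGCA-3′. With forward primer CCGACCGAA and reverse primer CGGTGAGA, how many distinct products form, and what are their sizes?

The forward primer CCGACCGAA matches the top strand at positions 24–32, 37–45, 52–60.
The reverse primer's reverse complement is TCTCACCG, matching at positions 74–81.
Each forward site pairs with the reverse site to give a product ending at position 81: sizes 58, 45, 30 bp.

Three products: 58 bp, 45 bp, 30 bp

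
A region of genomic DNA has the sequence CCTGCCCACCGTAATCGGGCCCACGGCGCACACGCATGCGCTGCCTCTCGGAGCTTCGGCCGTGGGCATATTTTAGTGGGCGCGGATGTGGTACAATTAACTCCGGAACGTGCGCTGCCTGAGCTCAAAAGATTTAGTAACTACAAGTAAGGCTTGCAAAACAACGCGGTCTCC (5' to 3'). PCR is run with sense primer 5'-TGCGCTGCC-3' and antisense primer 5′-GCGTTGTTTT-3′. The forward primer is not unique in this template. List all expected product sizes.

131 bp, 57 bp

The forward primer TGCGCTGCC matches the top strand at positions 37–45, 111–119.
The reverse primer's reverse complement is AAAACAACGC, matching at positions 158–167.
Each forward site pairs with the reverse site to give a product ending at position 167: sizes 131, 57 bp.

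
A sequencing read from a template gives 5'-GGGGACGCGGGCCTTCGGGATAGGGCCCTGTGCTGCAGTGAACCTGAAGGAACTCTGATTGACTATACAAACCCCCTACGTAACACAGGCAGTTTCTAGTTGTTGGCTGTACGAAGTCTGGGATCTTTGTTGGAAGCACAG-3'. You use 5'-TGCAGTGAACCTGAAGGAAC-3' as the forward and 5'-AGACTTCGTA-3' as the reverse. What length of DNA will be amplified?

Scanning the template, TGCAGTGAACCTGAAGGAAC occurs at positions 34–53; this primer anneals to the bottom strand there with its 3' end pointing downstream.
The reverse primer's reverse complement is TACGAAGTCT, which matches the template at positions 110–119.
The product runs from position 34 to position 119, so its length is 119 − 34 + 1 = 86 bp.

86 bp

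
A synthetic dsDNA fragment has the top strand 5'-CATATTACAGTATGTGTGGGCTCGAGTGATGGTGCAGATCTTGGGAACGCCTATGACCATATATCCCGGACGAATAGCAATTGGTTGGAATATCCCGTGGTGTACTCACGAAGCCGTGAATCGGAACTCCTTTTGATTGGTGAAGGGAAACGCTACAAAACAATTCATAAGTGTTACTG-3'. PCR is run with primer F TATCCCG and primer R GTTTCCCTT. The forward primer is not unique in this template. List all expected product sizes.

90 bp, 61 bp

The forward primer TATCCCG matches the top strand at positions 62–68, 91–97.
The reverse primer's reverse complement is AAGGGAAAC, matching at positions 143–151.
Each forward site pairs with the reverse site to give a product ending at position 151: sizes 90, 61 bp.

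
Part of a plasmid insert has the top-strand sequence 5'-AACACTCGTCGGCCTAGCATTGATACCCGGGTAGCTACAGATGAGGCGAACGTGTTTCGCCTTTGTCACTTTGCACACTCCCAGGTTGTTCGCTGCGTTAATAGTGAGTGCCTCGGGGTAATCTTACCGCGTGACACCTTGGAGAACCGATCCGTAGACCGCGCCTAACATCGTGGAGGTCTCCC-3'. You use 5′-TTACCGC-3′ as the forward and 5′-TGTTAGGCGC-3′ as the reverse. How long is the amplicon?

The forward primer matches the template at positions 124–130.
Taking the reverse complement of TGTTAGGCGC gives GCGCCTAACA, found at positions 161–170 on the template; the primer anneals here to the top strand with its 3' end pointing upstream.
Product length = (reverse-primer end) − (forward-primer start) + 1 = 170 − 124 + 1 = 47 bp.

47 bp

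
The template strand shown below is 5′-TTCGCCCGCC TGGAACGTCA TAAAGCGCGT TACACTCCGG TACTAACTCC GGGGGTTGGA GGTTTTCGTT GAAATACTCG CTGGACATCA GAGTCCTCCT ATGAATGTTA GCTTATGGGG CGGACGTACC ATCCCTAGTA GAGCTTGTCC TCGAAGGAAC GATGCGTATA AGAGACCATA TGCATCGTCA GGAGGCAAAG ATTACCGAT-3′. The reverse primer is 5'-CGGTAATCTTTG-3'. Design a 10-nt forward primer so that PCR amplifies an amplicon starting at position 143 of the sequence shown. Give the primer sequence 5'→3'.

The reverse primer's reverse complement CAAAGATTACCG matches the template at positions 196–207; the product starts at position 143.
The forward primer is identical to the top strand over positions 143–152: GCTTGTCCTC.

5'-GCTTGTCCTC-3'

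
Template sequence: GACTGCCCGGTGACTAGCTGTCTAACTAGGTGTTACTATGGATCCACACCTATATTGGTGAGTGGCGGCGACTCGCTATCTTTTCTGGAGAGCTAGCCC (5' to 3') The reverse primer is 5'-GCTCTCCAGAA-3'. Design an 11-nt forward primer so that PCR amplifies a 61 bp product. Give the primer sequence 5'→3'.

5'-TTACTATGGAT-3'

The reverse primer's reverse complement TTCTGGAGAGC matches the template at positions 83–93, so the product ends at position 93.
A 61 bp product then starts at position 93 − 61 + 1 = 33.
The forward primer is identical to the top strand there: TTACTATGGAT.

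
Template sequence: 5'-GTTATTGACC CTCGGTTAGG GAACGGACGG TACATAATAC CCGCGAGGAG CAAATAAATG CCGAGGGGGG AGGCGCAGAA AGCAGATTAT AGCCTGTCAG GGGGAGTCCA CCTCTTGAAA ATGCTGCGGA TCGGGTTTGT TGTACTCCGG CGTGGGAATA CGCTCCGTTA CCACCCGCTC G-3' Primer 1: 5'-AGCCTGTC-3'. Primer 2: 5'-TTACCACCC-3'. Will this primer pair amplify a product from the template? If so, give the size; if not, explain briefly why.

Primer 1 (AGCCTGTC) matches the top strand at positions 91–98 (3' end points downstream).
Primer 2 (TTACCACCC) also matches the top strand directly, at positions 168–176 — its reverse complement GGGTGGTAA is not present.
Both primers anneal to the bottom strand with 3' ends pointing the same way, so neither can prime synthesis back toward the other.

No product — both primers anneal to the same strand and extend in the same direction.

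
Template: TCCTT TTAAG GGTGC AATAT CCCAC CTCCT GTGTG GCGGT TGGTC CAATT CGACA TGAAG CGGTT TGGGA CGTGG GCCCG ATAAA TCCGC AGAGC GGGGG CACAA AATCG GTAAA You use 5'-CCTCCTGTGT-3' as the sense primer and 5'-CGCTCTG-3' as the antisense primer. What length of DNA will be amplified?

Scanning the template, CCTCCTGTGT occurs at positions 25–34; this primer anneals to the bottom strand there with its 3' end pointing downstream.
The reverse primer's reverse complement is CAGAGCG, which matches the template at positions 90–96.
The product runs from position 25 to position 96, so its length is 96 − 25 + 1 = 72 bp.

72 bp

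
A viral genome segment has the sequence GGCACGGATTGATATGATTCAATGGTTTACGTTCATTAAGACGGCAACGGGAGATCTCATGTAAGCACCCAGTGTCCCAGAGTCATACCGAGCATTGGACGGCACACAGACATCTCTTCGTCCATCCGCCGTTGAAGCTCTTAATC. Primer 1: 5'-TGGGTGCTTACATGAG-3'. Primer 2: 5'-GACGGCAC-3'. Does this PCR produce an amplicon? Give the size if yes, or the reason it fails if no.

No product — the primers' 3' ends point away from each other.

Primer 1 (TGGGTGCTTACATGAG) has reverse complement CTCATGTAAGCACCCA, which matches the top strand at positions 56–71; primer 1 anneals to the top strand there with its 3' end pointing upstream toward position 56.
Primer 2 (GACGGCAC) matches the top strand directly at positions 98–105; it anneals to the bottom strand with its 3' end pointing downstream toward position 105.
The 3' ends diverge (primer 1 extends toward position 1, primer 2 toward position 146), so the primers never converge on a shared product.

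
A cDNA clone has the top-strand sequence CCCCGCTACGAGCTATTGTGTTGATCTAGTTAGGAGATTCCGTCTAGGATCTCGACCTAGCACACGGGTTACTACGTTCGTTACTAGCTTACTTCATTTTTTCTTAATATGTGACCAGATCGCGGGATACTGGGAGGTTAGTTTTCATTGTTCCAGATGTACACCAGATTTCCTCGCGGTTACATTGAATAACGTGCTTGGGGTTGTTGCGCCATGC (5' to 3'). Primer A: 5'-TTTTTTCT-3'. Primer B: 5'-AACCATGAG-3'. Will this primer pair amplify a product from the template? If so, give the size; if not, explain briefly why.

No product — primer B has no binding site in the template.

Primer B (AACCATGAG) does not match the top strand, and its reverse complement CTCATGGTT does not match either.
With no annealing site for primer B, no amplification occurs.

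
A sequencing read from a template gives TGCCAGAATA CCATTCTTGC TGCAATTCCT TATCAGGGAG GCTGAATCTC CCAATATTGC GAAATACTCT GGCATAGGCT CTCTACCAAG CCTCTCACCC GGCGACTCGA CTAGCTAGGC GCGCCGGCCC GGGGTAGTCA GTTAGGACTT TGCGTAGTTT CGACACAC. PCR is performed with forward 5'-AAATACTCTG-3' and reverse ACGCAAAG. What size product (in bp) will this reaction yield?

94 bp

The forward primer matches the template at positions 62–71.
The reverse primer's reverse complement is CTTTGCGT, which matches the template at positions 148–155.
Amplicon spans positions 62–155: 94 bp.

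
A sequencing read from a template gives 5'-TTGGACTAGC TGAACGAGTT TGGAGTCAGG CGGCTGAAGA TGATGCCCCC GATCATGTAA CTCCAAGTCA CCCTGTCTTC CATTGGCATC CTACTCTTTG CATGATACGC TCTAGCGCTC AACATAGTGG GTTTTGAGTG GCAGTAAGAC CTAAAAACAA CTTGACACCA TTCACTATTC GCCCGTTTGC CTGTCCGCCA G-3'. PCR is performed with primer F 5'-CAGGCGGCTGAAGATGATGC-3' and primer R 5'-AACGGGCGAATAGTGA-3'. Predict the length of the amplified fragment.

The forward primer matches the template at positions 27–46.
Taking the reverse complement of AACGGGCGAATAGTGA gives TCACTATTCGCCCGTT, found at positions 172–187 on the template; the primer anneals here to the top strand with its 3' end pointing upstream.
Amplicon spans positions 27–187: 161 bp.

161 bp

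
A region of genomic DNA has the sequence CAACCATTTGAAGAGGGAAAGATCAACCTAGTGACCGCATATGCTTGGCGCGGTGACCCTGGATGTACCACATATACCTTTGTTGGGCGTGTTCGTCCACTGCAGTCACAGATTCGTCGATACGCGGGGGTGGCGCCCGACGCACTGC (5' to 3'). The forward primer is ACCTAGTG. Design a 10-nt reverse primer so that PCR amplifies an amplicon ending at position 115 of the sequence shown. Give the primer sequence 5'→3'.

The forward primer binds at positions 26–33; the product's 3' end on the top strand is position 115.
The reverse primer anneals to the top strand over positions 106–115, i.e. to TCACAGATTC.
Its sequence written 5'→3' is the reverse complement: GAATCTGTGA.

5'-GAATCTGTGA-3'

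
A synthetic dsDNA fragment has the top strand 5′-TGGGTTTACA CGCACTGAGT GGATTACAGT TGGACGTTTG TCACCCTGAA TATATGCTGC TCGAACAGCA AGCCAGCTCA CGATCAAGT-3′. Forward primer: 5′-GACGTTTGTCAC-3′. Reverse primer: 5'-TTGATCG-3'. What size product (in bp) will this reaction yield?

55 bp

Scanning the template, GACGTTTGTCAC occurs at positions 33–44; this primer anneals to the bottom strand there with its 3' end pointing downstream.
Taking the reverse complement of TTGATCG gives CGATCAA, found at positions 81–87 on the template; the primer anneals here to the top strand with its 3' end pointing upstream.
Amplicon spans positions 33–87: 55 bp.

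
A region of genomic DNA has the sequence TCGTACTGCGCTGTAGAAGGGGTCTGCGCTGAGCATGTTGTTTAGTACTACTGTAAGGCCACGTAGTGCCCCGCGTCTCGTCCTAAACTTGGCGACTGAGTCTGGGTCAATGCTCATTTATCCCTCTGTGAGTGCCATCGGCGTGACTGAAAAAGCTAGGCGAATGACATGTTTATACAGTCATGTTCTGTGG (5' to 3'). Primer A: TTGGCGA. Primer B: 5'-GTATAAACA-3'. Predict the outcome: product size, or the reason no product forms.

Yes — a 90 bp product.

Primer A (TTGGCGA) matches the top strand at positions 89–95; it acts as a forward primer.
Primer B's reverse complement is TGTTTATAC, matching the top strand at positions 170–178; it acts as a reverse primer.
The 3' ends face each other across positions 89–178, giving a 90 bp product.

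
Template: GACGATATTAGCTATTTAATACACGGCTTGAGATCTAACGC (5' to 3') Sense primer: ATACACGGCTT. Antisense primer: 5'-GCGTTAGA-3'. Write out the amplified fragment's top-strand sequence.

5'-ATACACGGCTTGAGATCTAACGC-3'

The forward primer matches the template at positions 19–29.
The reverse primer's reverse complement is TCTAACGC, which matches the template at positions 34–41.
The product is the template from position 19 through 41 (23 bp).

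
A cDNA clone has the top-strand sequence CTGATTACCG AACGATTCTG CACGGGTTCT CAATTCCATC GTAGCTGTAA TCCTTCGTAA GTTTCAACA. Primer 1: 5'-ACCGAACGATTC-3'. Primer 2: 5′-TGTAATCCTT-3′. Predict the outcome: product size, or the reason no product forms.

No product — both primers anneal to the same strand and extend in the same direction.

Primer 1 (ACCGAACGATTC) matches the top strand at positions 7–18 (3' end points downstream).
Primer 2 (TGTAATCCTT) also matches the top strand directly, at positions 46–55 — its reverse complement AAGGATTACA is not present.
Both primers anneal to the bottom strand with 3' ends pointing the same way, so neither can prime synthesis back toward the other.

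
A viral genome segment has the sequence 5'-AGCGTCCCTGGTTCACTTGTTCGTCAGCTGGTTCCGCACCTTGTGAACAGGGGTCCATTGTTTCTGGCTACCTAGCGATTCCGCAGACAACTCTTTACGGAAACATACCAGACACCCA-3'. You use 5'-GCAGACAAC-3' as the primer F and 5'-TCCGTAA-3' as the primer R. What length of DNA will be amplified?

19 bp

Scanning the template, GCAGACAAC occurs at positions 83–91; this primer anneals to the bottom strand there with its 3' end pointing downstream.
Taking the reverse complement of TCCGTAA gives TTACGGA, found at positions 95–101 on the template; the primer anneals here to the top strand with its 3' end pointing upstream.
Product length = (reverse-primer end) − (forward-primer start) + 1 = 101 − 83 + 1 = 19 bp.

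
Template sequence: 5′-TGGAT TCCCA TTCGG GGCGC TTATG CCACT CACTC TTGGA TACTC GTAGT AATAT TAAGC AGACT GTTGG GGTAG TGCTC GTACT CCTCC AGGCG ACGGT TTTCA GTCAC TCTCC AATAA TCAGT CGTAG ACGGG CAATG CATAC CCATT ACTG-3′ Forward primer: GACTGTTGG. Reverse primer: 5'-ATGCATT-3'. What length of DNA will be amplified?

Forward primer GACTGTTGG is found on the top strand at positions 62–70.
Taking the reverse complement of ATGCATT gives AATGCAT, found at positions 137–143 on the template; the primer anneals here to the top strand with its 3' end pointing upstream.
Product length = (reverse-primer end) − (forward-primer start) + 1 = 143 − 62 + 1 = 82 bp.

82 bp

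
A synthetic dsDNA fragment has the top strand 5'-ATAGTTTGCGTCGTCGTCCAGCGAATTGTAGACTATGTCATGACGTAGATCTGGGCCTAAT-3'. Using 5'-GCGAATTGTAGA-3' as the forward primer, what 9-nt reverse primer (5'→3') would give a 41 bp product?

The forward primer binds at positions 21–32, so a 41 bp product ends at position 21 + 41 − 1 = 61.
The reverse primer anneals to the top strand over positions 53–61, i.e. to GGGCCTAAT.
Its sequence written 5'→3' is the reverse complement: ATTAGGCCC.

5'-ATTAGGCCC-3'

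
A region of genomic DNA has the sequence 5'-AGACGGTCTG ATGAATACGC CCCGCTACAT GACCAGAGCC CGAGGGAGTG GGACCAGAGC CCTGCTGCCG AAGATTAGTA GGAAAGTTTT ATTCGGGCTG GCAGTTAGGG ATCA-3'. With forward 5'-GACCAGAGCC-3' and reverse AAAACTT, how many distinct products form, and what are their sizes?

Two products: 60 bp, 39 bp

The forward primer GACCAGAGCC matches the top strand at positions 31–40, 52–61.
The reverse primer's reverse complement is AAGTTTT, matching at positions 84–90.
Each forward site pairs with the reverse site to give a product ending at position 90: sizes 60, 39 bp.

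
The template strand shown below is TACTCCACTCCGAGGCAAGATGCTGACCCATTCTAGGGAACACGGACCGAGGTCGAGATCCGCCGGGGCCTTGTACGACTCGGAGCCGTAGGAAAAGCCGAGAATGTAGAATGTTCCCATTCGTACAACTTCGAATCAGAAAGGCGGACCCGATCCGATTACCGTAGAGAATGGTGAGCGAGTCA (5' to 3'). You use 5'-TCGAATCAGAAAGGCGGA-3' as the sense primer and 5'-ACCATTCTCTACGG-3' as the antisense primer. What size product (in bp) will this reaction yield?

45 bp

Forward primer TCGAATCAGAAAGGCGGA is found on the top strand at positions 131–148.
Reverse complement of the reverse primer: CCGTAGAGAATGGT. This occurs on the top strand at positions 162–175.
The product runs from position 131 to position 175, so its length is 175 − 131 + 1 = 45 bp.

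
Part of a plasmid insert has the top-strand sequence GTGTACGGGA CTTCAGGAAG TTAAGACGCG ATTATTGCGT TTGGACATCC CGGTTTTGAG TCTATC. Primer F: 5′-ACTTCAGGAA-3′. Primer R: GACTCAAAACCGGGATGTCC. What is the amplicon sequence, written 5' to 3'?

5'-ACTTCAGGAAGTTAAGACGCGATTATTGCGTTTGGACATCCCGGTTTTGAGTC-3'

Forward primer ACTTCAGGAA is found on the top strand at positions 10–19.
Reverse complement of the reverse primer: GGACATCCCGGTTTTGAGTC. This occurs on the top strand at positions 43–62.
The product is the template from position 10 through 62 (53 bp).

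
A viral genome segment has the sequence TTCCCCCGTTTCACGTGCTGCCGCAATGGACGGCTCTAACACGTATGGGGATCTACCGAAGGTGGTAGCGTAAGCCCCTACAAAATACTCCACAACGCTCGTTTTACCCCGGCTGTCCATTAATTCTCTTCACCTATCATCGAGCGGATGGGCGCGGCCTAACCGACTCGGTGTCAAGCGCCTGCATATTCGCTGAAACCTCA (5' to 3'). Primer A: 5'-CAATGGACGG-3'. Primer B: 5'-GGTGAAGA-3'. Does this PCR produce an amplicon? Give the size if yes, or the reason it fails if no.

Yes — a 111 bp product.

Primer A (CAATGGACGG) matches the top strand at positions 24–33; it acts as a forward primer.
Primer B's reverse complement is TCTTCACC, matching the top strand at positions 127–134; it acts as a reverse primer.
The 3' ends face each other across positions 24–134, giving a 111 bp product.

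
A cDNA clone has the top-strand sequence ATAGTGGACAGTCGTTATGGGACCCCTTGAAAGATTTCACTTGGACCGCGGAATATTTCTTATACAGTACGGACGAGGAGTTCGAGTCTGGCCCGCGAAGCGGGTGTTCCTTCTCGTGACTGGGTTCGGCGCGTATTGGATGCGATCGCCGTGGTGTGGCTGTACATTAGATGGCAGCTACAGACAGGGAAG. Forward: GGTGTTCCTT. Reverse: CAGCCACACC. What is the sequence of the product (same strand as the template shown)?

5'-GGTGTTCCTTCTCGTGACTGGGTTCGGCGCGTATTGGATGCGATCGCCGTGGTGTGGCTG-3'

Scanning the template, GGTGTTCCTT occurs at positions 103–112; this primer anneals to the bottom strand there with its 3' end pointing downstream.
Reverse complement of the reverse primer: GGTGTGGCTG. This occurs on the top strand at positions 153–162.
The product is the template from position 103 through 162 (60 bp).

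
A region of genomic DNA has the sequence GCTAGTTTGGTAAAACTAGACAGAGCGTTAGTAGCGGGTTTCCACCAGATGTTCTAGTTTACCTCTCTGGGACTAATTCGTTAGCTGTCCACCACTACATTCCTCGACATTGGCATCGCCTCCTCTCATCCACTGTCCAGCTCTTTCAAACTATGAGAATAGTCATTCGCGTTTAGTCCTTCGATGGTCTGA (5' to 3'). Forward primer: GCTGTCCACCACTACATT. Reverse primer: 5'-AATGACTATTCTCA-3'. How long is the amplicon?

84 bp

Forward primer GCTGTCCACCACTACATT is found on the top strand at positions 84–101.
The reverse primer's reverse complement is TGAGAATAGTCATT, which matches the template at positions 154–167.
Amplicon spans positions 84–167: 84 bp.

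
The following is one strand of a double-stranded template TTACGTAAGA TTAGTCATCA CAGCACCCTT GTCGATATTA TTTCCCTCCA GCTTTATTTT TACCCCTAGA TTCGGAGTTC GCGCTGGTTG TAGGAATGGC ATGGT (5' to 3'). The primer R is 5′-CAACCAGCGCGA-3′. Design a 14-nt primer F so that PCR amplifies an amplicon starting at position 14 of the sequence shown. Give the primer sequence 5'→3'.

5'-GTCATCACAGCACC-3'

The reverse primer's reverse complement TCGCGCTGGTTG matches the template at positions 79–90; the product starts at position 14.
The forward primer is identical to the top strand over positions 14–27: GTCATCACAGCACC.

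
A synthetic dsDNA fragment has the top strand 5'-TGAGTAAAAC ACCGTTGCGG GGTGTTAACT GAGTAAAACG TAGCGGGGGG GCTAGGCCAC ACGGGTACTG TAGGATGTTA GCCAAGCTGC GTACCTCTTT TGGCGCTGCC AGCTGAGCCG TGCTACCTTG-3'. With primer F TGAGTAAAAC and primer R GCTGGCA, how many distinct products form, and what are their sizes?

The forward primer TGAGTAAAAC matches the top strand at positions 1–10, 30–39.
The reverse primer's reverse complement is TGCCAGC, matching at positions 107–113.
Each forward site pairs with the reverse site to give a product ending at position 113: sizes 113, 84 bp.

Two products: 113 bp, 84 bp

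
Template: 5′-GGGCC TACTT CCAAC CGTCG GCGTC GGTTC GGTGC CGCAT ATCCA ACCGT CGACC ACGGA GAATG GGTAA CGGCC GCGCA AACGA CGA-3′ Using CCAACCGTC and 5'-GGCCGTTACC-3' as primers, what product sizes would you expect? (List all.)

The forward primer CCAACCGTC matches the top strand at positions 11–19, 43–51.
The reverse primer's reverse complement is GGTAACGGCC, matching at positions 66–75.
Each forward site pairs with the reverse site to give a product ending at position 75: sizes 65, 33 bp.

65 bp, 33 bp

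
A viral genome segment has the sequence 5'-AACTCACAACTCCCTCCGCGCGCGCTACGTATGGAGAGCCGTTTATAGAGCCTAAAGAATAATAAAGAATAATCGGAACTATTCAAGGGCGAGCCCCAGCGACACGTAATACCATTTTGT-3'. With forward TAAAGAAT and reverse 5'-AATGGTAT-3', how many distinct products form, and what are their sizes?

The forward primer TAAAGAAT matches the top strand at positions 53–60, 63–70.
The reverse primer's reverse complement is ATACCATT, matching at positions 109–116.
Each forward site pairs with the reverse site to give a product ending at position 116: sizes 64, 54 bp.

Two products: 64 bp, 54 bp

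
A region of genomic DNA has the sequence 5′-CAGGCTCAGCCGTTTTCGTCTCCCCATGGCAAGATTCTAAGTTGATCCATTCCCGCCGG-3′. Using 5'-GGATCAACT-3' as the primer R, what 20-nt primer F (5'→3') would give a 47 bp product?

The reverse primer's reverse complement AGTTGATCC matches the template at positions 40–48, so the product ends at position 48.
A 47 bp product then starts at position 48 − 47 + 1 = 2.
The forward primer is identical to the top strand there: AGGCTCAGCCGTTTTCGTCT.

5'-AGGCTCAGCCGTTTTCGTCT-3'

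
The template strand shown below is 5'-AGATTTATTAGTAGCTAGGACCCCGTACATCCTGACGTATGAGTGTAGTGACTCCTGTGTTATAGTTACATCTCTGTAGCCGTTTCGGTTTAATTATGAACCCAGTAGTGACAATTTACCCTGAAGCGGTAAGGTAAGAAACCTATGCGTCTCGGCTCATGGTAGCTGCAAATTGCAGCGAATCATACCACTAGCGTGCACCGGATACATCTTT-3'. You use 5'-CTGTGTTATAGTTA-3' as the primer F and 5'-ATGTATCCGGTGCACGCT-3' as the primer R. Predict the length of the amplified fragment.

Scanning the template, CTGTGTTATAGTTA occurs at positions 55–68; this primer anneals to the bottom strand there with its 3' end pointing downstream.
Taking the reverse complement of ATGTATCCGGTGCACGCT gives AGCGTGCACCGGATACAT, found at positions 193–210 on the template; the primer anneals here to the top strand with its 3' end pointing upstream.
The product runs from position 55 to position 210, so its length is 210 − 55 + 1 = 156 bp.

156 bp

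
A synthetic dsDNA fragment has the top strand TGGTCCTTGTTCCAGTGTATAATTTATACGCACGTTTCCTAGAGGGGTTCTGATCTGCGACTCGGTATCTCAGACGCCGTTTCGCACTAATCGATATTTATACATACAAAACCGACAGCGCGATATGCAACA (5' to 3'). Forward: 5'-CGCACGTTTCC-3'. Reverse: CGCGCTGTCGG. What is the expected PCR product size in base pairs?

94 bp

The forward primer matches the template at positions 29–39.
Reverse complement of the reverse primer: CCGACAGCGCG. This occurs on the top strand at positions 112–122.
Amplicon spans positions 29–122: 94 bp.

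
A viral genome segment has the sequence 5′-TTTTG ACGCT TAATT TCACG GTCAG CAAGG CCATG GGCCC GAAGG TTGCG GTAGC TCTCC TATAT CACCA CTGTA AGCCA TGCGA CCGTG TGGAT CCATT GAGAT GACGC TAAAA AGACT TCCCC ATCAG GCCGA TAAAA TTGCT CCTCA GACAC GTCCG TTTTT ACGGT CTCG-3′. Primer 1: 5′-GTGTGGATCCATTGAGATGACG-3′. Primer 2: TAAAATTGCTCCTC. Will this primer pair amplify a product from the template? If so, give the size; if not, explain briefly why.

Primer 1 (GTGTGGATCCATTGAGATGACG) matches the top strand at positions 88–109 (3' end points downstream).
Primer 2 (TAAAATTGCTCCTC) also matches the top strand directly, at positions 136–149 — its reverse complement GAGGAGCAATTTTA is not present.
Both primers anneal to the bottom strand with 3' ends pointing the same way, so neither can prime synthesis back toward the other.

No product — both primers anneal to the same strand and extend in the same direction.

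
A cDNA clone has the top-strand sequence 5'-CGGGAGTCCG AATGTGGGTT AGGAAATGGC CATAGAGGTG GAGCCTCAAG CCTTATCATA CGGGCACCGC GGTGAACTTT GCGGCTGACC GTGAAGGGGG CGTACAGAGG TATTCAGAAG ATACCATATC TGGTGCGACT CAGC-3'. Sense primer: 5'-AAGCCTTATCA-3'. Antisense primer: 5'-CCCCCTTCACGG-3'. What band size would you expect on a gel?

The forward primer matches the template at positions 48–58.
The reverse primer's reverse complement is CCGTGAAGGGGG, which matches the template at positions 89–100.
The product runs from position 48 to position 100, so its length is 100 − 48 + 1 = 53 bp.

53 bp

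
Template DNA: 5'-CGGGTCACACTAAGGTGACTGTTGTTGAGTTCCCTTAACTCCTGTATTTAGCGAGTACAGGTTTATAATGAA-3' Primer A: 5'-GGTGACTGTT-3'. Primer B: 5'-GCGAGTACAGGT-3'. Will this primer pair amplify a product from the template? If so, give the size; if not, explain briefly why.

No product — both primers anneal to the same strand and extend in the same direction.

Primer A (GGTGACTGTT) matches the top strand at positions 14–23 (3' end points downstream).
Primer B (GCGAGTACAGGT) also matches the top strand directly, at positions 51–62 — its reverse complement ACCTGTACTCGC is not present.
Both primers anneal to the bottom strand with 3' ends pointing the same way, so neither can prime synthesis back toward the other.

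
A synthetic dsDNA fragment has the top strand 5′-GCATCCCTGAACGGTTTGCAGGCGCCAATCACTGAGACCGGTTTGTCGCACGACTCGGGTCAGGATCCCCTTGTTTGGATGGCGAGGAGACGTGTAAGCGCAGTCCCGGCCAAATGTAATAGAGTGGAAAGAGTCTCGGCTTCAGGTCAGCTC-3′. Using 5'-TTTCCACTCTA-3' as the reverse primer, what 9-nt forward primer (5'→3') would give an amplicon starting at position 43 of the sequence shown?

5'-TTGTCGCAC-3'

The reverse primer's reverse complement TAGAGTGGAAA matches the template at positions 120–130; the product starts at position 43.
The forward primer is identical to the top strand over positions 43–51: TTGTCGCAC.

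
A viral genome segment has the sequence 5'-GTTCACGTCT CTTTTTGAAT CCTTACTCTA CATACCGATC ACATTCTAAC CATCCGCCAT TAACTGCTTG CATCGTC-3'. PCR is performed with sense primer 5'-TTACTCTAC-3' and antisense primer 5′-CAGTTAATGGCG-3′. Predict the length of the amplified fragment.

44 bp

Forward primer TTACTCTAC is found on the top strand at positions 23–31.
Taking the reverse complement of CAGTTAATGGCG gives CGCCATTAACTG, found at positions 55–66 on the template; the primer anneals here to the top strand with its 3' end pointing upstream.
Amplicon spans positions 23–66: 44 bp.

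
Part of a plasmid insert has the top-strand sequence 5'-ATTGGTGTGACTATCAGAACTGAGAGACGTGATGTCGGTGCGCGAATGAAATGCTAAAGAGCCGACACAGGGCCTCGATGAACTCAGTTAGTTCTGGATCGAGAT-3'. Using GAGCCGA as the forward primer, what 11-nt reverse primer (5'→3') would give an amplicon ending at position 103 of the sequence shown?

The forward primer binds at positions 59–65; the product's 3' end on the top strand is position 103.
The reverse primer anneals to the top strand over positions 93–103, i.e. to TCTGGATCGAG.
Its sequence written 5'→3' is the reverse complement: CTCGATCCAGA.

5'-CTCGATCCAGA-3'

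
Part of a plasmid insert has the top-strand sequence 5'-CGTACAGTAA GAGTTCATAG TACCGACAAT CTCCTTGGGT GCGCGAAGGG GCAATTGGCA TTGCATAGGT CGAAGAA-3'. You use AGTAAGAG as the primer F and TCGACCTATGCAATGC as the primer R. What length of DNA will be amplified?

68 bp

Scanning the template, AGTAAGAG occurs at positions 6–13; this primer anneals to the bottom strand there with its 3' end pointing downstream.
The reverse primer's reverse complement is GCATTGCATAGGTCGA, which matches the template at positions 58–73.
Amplicon spans positions 6–73: 68 bp.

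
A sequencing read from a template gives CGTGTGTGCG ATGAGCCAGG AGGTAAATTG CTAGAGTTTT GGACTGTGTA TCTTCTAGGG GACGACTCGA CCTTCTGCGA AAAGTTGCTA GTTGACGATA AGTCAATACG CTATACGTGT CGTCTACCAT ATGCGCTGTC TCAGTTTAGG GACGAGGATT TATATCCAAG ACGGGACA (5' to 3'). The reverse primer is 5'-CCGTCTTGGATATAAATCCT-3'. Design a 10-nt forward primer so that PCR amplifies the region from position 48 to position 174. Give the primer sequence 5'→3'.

5'-GTATCTTCTA-3'

The reverse primer's reverse complement AGGATTTATATCCAAGACGG matches the template at positions 155–174; the product starts at position 48.
The forward primer is identical to the top strand over positions 48–57: GTATCTTCTA.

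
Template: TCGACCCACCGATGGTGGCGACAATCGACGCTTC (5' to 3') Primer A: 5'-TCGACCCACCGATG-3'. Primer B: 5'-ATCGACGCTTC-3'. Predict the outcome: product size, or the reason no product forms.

Primer A (TCGACCCACCGATG) matches the top strand at positions 1–14 (3' end points downstream).
Primer B (ATCGACGCTTC) also matches the top strand directly, at positions 24–34 — its reverse complement GAAGCGTCGAT is not present.
Both primers anneal to the bottom strand with 3' ends pointing the same way, so neither can prime synthesis back toward the other.

No product — both primers anneal to the same strand and extend in the same direction.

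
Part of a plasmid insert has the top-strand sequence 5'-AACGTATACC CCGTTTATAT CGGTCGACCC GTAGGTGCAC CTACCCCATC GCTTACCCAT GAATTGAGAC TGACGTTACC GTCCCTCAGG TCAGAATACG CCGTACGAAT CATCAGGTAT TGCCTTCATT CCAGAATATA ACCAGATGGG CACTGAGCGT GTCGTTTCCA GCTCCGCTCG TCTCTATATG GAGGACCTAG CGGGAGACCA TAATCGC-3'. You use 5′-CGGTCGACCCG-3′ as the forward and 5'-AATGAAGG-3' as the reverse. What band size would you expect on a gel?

Scanning the template, CGGTCGACCCG occurs at positions 21–31; this primer anneals to the bottom strand there with its 3' end pointing downstream.
The reverse primer's reverse complement is CCTTCATT, which matches the template at positions 123–130.
Product length = (reverse-primer end) − (forward-primer start) + 1 = 130 − 21 + 1 = 110 bp.

110 bp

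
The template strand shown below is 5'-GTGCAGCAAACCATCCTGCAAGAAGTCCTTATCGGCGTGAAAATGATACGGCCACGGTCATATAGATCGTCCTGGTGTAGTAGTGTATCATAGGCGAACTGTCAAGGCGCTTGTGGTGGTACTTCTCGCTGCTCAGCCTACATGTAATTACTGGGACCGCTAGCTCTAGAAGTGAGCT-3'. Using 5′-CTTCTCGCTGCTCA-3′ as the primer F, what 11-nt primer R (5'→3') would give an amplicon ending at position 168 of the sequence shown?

The forward primer binds at positions 122–135; the product's 3' end on the top strand is position 168.
The reverse primer anneals to the top strand over positions 158–168, i.e. to CGCTAGCTCTA.
Its sequence written 5'→3' is the reverse complement: TAGAGCTAGCG.

5'-TAGAGCTAGCG-3'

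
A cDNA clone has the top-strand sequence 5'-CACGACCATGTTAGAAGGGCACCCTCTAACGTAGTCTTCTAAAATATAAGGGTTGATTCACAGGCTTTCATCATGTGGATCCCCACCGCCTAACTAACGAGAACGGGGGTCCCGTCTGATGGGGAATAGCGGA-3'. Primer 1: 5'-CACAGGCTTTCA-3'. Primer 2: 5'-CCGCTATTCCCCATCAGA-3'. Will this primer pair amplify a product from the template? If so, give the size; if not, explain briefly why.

Yes — a 74 bp product.

Primer 1 (CACAGGCTTTCA) matches the top strand at positions 59–70; it acts as a forward primer.
Primer 2's reverse complement is TCTGATGGGGAATAGCGG, matching the top strand at positions 115–132; it acts as a reverse primer.
The 3' ends face each other across positions 59–132, giving a 74 bp product.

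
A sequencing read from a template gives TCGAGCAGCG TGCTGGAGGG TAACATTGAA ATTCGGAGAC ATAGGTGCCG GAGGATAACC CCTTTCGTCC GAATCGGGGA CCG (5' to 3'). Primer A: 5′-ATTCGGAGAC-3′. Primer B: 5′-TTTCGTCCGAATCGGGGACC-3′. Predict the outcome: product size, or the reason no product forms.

Primer A (ATTCGGAGAC) matches the top strand at positions 31–40 (3' end points downstream).
Primer B (TTTCGTCCGAATCGGGGACC) also matches the top strand directly, at positions 63–82 — its reverse complement GGTCCCCGATTCGGACGAAA is not present.
Both primers anneal to the bottom strand with 3' ends pointing the same way, so neither can prime synthesis back toward the other.

No product — both primers anneal to the same strand and extend in the same direction.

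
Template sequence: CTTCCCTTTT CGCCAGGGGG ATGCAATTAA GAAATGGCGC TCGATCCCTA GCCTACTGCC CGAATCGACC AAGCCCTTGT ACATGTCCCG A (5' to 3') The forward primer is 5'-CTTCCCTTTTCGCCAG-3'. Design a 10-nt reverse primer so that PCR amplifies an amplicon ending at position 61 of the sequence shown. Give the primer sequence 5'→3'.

The forward primer binds at positions 1–16; the product's 3' end on the top strand is position 61.
The reverse primer anneals to the top strand over positions 52–61, i.e. to CCTACTGCCC.
Its sequence written 5'→3' is the reverse complement: GGGCAGTAGG.

5'-GGGCAGTAGG-3'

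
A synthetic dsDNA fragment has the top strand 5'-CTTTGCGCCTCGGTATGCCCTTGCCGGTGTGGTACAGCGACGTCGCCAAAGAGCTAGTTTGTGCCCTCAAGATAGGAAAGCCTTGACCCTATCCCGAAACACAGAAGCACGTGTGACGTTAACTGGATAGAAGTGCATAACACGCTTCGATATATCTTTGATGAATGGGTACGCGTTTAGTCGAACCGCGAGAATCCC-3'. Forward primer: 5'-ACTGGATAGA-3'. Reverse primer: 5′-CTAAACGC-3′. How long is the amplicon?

59 bp

Forward primer ACTGGATAGA is found on the top strand at positions 122–131.
Reverse complement of the reverse primer: GCGTTTAG. This occurs on the top strand at positions 173–180.
The product runs from position 122 to position 180, so its length is 180 − 122 + 1 = 59 bp.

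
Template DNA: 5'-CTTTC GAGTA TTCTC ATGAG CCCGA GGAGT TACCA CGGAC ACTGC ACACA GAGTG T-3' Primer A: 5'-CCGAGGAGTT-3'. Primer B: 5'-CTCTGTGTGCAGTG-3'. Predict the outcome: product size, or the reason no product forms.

Primer A (CCGAGGAGTT) matches the top strand at positions 22–31; it acts as a forward primer.
Primer B's reverse complement is CACTGCACACAGAG, matching the top strand at positions 40–53; it acts as a reverse primer.
The 3' ends face each other across positions 22–53, giving a 32 bp product.

Yes — a 32 bp product.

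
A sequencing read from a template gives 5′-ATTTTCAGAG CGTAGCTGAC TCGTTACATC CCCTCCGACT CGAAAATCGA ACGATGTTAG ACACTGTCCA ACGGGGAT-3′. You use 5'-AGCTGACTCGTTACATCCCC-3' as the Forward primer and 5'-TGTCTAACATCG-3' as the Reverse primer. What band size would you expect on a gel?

Scanning the template, AGCTGACTCGTTACATCCCC occurs at positions 14–33; this primer anneals to the bottom strand there with its 3' end pointing downstream.
The reverse primer's reverse complement is CGATGTTAGACA, which matches the template at positions 52–63.
The product runs from position 14 to position 63, so its length is 63 − 14 + 1 = 50 bp.

50 bp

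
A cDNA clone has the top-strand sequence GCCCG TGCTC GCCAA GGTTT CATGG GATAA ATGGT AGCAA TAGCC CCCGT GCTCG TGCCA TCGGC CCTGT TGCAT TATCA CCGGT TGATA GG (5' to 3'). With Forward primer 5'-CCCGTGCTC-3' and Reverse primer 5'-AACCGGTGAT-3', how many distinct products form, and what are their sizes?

Two products: 85 bp, 41 bp

The forward primer CCCGTGCTC matches the top strand at positions 2–10, 46–54.
The reverse primer's reverse complement is ATCACCGGTT, matching at positions 77–86.
Each forward site pairs with the reverse site to give a product ending at position 86: sizes 85, 41 bp.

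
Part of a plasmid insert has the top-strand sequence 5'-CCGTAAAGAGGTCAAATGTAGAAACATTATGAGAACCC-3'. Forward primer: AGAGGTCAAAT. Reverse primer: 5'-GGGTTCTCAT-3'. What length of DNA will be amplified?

The forward primer matches the template at positions 7–17.
The reverse primer's reverse complement is ATGAGAACCC, which matches the template at positions 29–38.
The product runs from position 7 to position 38, so its length is 38 − 7 + 1 = 32 bp.

32 bp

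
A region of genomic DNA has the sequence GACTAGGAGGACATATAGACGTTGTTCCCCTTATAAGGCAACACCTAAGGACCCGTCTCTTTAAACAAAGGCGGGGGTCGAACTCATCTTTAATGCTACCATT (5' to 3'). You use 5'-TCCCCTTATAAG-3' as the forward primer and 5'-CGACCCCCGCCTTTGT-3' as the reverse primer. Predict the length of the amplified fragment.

55 bp

Scanning the template, TCCCCTTATAAG occurs at positions 26–37; this primer anneals to the bottom strand there with its 3' end pointing downstream.
Taking the reverse complement of CGACCCCCGCCTTTGT gives ACAAAGGCGGGGGTCG, found at positions 65–80 on the template; the primer anneals here to the top strand with its 3' end pointing upstream.
The product runs from position 26 to position 80, so its length is 80 − 26 + 1 = 55 bp.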